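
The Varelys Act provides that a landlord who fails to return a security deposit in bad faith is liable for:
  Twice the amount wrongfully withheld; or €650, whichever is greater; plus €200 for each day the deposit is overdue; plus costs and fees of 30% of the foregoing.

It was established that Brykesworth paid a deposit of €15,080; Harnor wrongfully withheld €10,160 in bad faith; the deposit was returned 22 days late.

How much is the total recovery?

Doubled: 2 × €10,160 = €20,320
Minimum €650: €20,320 meets the minimum, no increase.
Late-return penalty: 22 × €200 = €4,400
Damages plus late penalty: €20,320 + €4,400 = €24,720
Costs and fees: 30% of €24,720 = €7,416
Total recovery: €24,720 + €7,416 = €32,136

€32,136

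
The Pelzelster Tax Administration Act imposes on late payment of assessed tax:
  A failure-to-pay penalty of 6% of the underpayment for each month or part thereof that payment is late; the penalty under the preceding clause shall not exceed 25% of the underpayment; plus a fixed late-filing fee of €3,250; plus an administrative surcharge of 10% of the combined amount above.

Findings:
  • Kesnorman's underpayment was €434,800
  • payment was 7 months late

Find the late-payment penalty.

Accrued rate: 6% × 7 = 42%, capped at 25% → 25%
Failure-to-pay penalty: 25% of €434,800 = €108,700
Penalty before surcharge: €108,700 + €3,250 = €111,950
Administrative surcharge: 10% of €111,950 = €11,195
Total penalty: €111,950 + €11,195 = €123,145

€123,145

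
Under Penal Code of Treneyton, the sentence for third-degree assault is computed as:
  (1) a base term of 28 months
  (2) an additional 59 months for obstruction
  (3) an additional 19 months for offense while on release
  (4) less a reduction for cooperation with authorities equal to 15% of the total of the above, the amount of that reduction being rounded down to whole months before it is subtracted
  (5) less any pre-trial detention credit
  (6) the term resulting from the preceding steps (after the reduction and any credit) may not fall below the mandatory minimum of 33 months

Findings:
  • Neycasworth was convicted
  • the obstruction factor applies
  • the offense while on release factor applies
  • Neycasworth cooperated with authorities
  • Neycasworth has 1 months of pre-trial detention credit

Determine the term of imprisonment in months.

90 months

Obstruction enhancement: +59 months
Offense while on release enhancement: +19 months
Adjusted term: 28 months + 59 months + 19 months = 106 months
Cooperation with authorities reduction: 15% of 106 months = 15 months (rounded down)
After reduction: 106 − 15 = 91 months
Less pre-trial detention credit: 91 months − 1 months = 90 months
Minimum 33 months: 90 months meets the minimum, no increase.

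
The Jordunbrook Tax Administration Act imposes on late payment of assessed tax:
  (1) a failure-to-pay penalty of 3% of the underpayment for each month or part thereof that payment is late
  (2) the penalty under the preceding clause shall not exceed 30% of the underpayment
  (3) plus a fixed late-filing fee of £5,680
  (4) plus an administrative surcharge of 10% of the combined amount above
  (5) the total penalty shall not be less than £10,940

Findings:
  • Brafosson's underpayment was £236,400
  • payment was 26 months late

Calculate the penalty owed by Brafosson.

Accrued rate: 3% × 26 = 78%, capped at 30% → 30%
Failure-to-pay penalty: 30% of £236,400 = £70,920
Penalty before surcharge: £70,920 + £5,680 = £76,600
Administrative surcharge: 10% of £76,600 = £7,660
Total penalty: £76,600 + £7,660 = £84,260
Minimum £10,940: £84,260 meets the minimum, no increase.

£84,260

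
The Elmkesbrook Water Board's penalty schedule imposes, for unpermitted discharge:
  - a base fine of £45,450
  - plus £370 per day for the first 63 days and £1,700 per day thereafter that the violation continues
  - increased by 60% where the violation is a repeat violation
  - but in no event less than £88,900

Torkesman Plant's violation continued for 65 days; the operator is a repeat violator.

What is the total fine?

£115,456

First 63 days: 63 × £370 = £23,310
Remaining days: (65 − 63) × £1,700 = £3,400
Per-day component: £23,310 + £3,400 = £26,710
Base plus per-day: £45,450 + £26,710 = £72,160
Enhancement: 60% of £72,160 = £43,296
Enhanced fine: £72,160 + £43,296 = £115,456
Minimum £88,900: £115,456 meets the minimum, no increase.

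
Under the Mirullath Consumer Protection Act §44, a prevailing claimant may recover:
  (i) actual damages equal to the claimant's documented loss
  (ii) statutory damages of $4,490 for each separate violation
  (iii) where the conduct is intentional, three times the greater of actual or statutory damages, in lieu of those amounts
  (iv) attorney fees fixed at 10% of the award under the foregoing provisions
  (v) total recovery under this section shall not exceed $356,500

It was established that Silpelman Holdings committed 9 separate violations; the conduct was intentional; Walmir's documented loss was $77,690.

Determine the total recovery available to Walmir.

Total recovery: $256,377

Statutory damages: 9 × $4,490 = $40,410
Greater of actual damages ($77,690) or statutory damages ($40,410): $77,690
Trebled: 3 × $77,690 = $233,070
Attorney fees: 10% of $233,070 = $23,307
Total before cap: $233,070 + $23,307 = $256,377
Cap at $356,500: $256,377 is within the cap, no reduction.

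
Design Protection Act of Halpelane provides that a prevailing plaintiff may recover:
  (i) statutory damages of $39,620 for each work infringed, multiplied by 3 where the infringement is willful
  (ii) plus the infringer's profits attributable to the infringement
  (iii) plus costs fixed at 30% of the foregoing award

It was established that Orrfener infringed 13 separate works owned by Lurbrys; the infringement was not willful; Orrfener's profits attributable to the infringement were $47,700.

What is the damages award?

Award: $731,588

Statutory damages: 13 × $39,620 = $515,060
Infringement not willful: no ×3 enhancement.
Combined award: $515,060 + $47,700 = $562,760
Costs: 30% of $562,760 = $168,828
Award plus costs: $562,760 + $168,828 = $731,588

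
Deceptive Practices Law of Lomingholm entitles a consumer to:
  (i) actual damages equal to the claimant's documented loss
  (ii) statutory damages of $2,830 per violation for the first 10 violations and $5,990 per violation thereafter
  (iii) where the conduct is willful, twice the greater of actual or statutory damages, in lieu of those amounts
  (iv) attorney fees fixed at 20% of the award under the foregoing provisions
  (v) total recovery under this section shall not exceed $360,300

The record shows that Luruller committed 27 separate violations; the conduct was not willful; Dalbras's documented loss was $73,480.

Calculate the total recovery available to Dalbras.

$244,332

First 10 violations: 10 × $2,830 = $28,300
Remaining violations: (27 − 10) × $5,990 = $101,830
Statutory damages: $28,300 + $101,830 = $130,130
Conduct not willful: the in-lieu enhancement does not apply.
Actual plus statutory damages: $73,480 + $130,130 = $203,610
Attorney fees: 20% of $203,610 = $40,722
Total before cap: $203,610 + $40,722 = $244,332
Cap at $360,300: $244,332 is within the cap, no reduction.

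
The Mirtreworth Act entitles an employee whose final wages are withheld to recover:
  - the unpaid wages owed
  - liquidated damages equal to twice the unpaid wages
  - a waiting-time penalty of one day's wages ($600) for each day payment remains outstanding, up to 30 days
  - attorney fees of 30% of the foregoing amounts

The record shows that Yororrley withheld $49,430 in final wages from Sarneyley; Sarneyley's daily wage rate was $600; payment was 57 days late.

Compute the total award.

$216,177

Doubled: 2 × $49,430 = $98,860
Penalty days: min(57, 30) = 30
Waiting-time penalty: 30 × $600 = $18,000
Subtotal: $49,430 + $98,860 + $18,000 = $166,290
Attorney fees: 30% of $166,290 = $49,887
Total award: $166,290 + $49,887 = $216,177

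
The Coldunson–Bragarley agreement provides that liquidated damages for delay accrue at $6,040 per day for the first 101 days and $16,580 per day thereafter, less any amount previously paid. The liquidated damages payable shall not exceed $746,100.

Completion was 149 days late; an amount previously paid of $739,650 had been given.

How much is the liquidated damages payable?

First 101 days: 101 × $6,040 = $610,040
Remaining days: (149 − 101) × $16,580 = $795,840
Accrued per-day damages: $610,040 + $795,840 = $1,405,880
Less amount previously paid: $1,405,880 − $739,650 = $666,230
Cap at $746,100: $666,230 is within the cap, no reduction.

$666,230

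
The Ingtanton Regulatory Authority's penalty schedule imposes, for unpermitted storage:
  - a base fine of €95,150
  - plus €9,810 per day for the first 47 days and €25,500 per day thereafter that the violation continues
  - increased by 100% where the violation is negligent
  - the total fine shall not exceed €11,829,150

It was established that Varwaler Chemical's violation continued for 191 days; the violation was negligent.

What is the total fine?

First 47 days: 47 × €9,810 = €461,070
Remaining days: (191 − 47) × €25,500 = €3,672,000
Per-day component: €461,070 + €3,672,000 = €4,133,070
Base plus per-day: €95,150 + €4,133,070 = €4,228,220
Enhancement: 100% of €4,228,220 = €4,228,220
Enhanced fine: €4,228,220 + €4,228,220 = €8,456,440
Cap at €11,829,150: €8,456,440 is within the cap, no reduction.

Civil penalty: €8,456,440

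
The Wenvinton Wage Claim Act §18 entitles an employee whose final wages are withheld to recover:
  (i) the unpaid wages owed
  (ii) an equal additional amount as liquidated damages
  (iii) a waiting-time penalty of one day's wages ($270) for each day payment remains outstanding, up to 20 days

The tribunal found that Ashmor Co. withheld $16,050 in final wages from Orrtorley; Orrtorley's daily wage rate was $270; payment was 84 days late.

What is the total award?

Liquidated damages (equal amount): $16,050
Penalty days: min(84, 20) = 20
Waiting-time penalty: 20 × $270 = $5,400
Total award: $16,050 + $16,050 + $5,400 = $37,500

Total award: $37,500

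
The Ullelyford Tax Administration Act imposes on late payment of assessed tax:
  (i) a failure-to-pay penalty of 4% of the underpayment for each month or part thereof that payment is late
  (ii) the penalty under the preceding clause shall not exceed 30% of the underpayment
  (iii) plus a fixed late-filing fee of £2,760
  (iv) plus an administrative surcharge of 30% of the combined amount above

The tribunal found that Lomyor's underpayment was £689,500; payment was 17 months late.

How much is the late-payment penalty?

Accrued rate: 4% × 17 = 68%, capped at 30% → 30%
Failure-to-pay penalty: 30% of £689,500 = £206,850
Penalty before surcharge: £206,850 + £2,760 = £209,610
Administrative surcharge: 30% of £209,610 = £62,883
Total penalty: £209,610 + £62,883 = £272,493

£272,493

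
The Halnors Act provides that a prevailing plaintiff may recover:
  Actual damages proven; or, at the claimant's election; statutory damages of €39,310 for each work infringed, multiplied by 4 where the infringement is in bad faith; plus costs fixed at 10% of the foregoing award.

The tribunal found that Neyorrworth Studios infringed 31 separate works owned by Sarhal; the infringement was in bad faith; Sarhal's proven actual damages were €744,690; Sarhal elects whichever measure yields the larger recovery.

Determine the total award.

Statutory damages: 31 × €39,310 = €1,218,610
Multiplied by 4: 4 × €1,218,610 = €4,874,440
Greater of actual damages (€744,690) or enhanced statutory damages (€4,874,440): €4,874,440
Costs: 10% of €4,874,440 = €487,444
Award plus costs: €4,874,440 + €487,444 = €5,361,884

€5,361,884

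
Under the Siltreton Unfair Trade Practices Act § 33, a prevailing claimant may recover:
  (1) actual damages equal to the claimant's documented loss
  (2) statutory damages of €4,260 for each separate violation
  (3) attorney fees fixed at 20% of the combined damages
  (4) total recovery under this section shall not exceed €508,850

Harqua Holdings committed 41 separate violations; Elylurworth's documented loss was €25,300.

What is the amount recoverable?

€239,952

Statutory damages: 41 × €4,260 = €174,660
Combined damages: €25,300 + €174,660 = €199,960
Attorney fees: 20% of €199,960 = €39,992
Total before cap: €199,960 + €39,992 = €239,952
Cap at €508,850: €239,952 is within the cap, no reduction.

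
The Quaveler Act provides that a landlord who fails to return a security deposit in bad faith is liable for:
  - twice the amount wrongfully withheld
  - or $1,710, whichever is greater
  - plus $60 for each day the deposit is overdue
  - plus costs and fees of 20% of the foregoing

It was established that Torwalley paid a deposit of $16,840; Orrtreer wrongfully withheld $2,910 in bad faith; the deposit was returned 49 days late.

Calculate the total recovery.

Recovery: $10,512

Doubled: 2 × $2,910 = $5,820
Minimum $1,710: $5,820 meets the minimum, no increase.
Late-return penalty: 49 × $60 = $2,940
Damages plus late penalty: $5,820 + $2,940 = $8,760
Costs and fees: 20% of $8,760 = $1,752
Total recovery: $8,760 + $1,752 = $10,512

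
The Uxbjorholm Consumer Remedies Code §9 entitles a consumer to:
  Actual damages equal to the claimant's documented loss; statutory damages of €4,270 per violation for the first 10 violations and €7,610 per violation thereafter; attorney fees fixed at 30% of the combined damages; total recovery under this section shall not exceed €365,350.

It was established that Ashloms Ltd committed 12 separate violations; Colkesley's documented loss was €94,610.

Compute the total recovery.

Total recovery: €198,289

First 10 violations: 10 × €4,270 = €42,700
Remaining violations: (12 − 10) × €7,610 = €15,220
Statutory damages: €42,700 + €15,220 = €57,920
Combined damages: €94,610 + €57,920 = €152,530
Attorney fees: 30% of €152,530 = €45,759
Total before cap: €152,530 + €45,759 = €198,289
Cap at €365,350: €198,289 is within the cap, no reduction.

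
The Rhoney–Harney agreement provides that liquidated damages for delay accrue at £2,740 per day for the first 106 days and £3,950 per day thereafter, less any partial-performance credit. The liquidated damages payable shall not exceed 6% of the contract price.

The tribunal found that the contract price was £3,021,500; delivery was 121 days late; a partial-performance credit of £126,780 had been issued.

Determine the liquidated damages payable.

First 106 days: 106 × £2,740 = £290,440
Remaining days: (121 − 106) × £3,950 = £59,250
Accrued per-day damages: £290,440 + £59,250 = £349,690
Less partial-performance credit: £349,690 − £126,780 = £222,910
Cap: 6% of £3,021,500 = £181,290
Cap at £181,290: £222,910 exceeds the cap → £181,290

£181,290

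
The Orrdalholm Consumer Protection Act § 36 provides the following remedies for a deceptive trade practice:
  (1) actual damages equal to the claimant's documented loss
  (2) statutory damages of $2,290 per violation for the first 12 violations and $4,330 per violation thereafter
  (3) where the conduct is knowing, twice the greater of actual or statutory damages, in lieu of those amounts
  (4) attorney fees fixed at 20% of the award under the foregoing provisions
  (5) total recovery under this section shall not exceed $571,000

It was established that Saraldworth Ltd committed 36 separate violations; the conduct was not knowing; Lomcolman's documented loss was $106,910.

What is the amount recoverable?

First 12 violations: 12 × $2,290 = $27,480
Remaining violations: (36 − 12) × $4,330 = $103,920
Statutory damages: $27,480 + $103,920 = $131,400
Conduct not knowing: the in-lieu enhancement does not apply.
Actual plus statutory damages: $106,910 + $131,400 = $238,310
Attorney fees: 20% of $238,310 = $47,662
Total before cap: $238,310 + $47,662 = $285,972
Cap at $571,000: $285,972 is within the cap, no reduction.

Total recovery: $285,972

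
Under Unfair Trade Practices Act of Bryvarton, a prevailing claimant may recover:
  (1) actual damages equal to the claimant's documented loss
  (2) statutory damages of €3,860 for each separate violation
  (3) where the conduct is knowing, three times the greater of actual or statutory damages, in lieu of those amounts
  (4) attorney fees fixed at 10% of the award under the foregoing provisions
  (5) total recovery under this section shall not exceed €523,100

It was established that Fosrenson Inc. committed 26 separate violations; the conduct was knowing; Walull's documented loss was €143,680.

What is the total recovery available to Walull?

Statutory damages: 26 × €3,860 = €100,360
Greater of actual damages (€143,680) or statutory damages (€100,360): €143,680
Trebled: 3 × €143,680 = €431,040
Attorney fees: 10% of €431,040 = €43,104
Total before cap: €431,040 + €43,104 = €474,144
Cap at €523,100: €474,144 is within the cap, no reduction.

Total recovery: €474,144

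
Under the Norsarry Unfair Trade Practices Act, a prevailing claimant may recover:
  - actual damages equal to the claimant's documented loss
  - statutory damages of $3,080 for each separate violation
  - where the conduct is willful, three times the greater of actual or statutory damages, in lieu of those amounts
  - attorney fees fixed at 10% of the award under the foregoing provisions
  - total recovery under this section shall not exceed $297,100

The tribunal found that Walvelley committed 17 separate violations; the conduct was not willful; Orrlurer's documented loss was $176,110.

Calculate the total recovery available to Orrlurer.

$251,317

Statutory damages: 17 × $3,080 = $52,360
Conduct not willful: the in-lieu enhancement does not apply.
Actual plus statutory damages: $176,110 + $52,360 = $228,470
Attorney fees: 10% of $228,470 = $22,847
Total before cap: $228,470 + $22,847 = $251,317
Cap at $297,100: $251,317 is within the cap, no reduction.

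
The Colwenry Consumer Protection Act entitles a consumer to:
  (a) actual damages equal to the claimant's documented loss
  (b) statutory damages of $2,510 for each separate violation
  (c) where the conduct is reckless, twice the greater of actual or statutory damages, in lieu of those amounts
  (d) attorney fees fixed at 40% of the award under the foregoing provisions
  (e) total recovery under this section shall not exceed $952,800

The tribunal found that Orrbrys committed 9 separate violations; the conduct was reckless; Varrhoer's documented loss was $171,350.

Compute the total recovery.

Total recovery: $479,780

Statutory damages: 9 × $2,510 = $22,590
Greater of actual damages ($171,350) or statutory damages ($22,590): $171,350
Doubled: 2 × $171,350 = $342,700
Attorney fees: 40% of $342,700 = $137,080
Total before cap: $342,700 + $137,080 = $479,780
Cap at $952,800: $479,780 is within the cap, no reduction.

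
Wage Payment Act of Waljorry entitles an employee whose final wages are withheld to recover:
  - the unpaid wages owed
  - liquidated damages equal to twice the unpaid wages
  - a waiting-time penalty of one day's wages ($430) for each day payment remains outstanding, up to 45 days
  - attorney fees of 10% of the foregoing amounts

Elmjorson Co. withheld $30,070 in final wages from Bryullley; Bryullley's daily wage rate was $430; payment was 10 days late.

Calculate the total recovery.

$103,961

Doubled: 2 × $30,070 = $60,140
Penalty days: min(10, 45) = 10
Waiting-time penalty: 10 × $430 = $4,300
Subtotal: $30,070 + $60,140 + $4,300 = $94,510
Attorney fees: 10% of $94,510 = $9,451
Total award: $94,510 + $9,451 = $103,961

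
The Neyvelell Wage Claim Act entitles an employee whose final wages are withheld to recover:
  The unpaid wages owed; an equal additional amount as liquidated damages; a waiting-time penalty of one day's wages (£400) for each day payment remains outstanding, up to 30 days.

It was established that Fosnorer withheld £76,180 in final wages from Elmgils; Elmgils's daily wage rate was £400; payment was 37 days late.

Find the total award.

Liquidated damages (equal amount): £76,180
Penalty days: min(37, 30) = 30
Waiting-time penalty: 30 × £400 = £12,000
Total award: £76,180 + £76,180 + £12,000 = £164,360

£164,360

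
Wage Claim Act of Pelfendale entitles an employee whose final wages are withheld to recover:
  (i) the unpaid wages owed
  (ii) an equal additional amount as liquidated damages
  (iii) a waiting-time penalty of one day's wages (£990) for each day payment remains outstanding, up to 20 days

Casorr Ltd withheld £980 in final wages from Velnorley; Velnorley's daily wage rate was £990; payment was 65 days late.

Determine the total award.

£21,760

Liquidated damages (equal amount): £980
Penalty days: min(65, 20) = 20
Waiting-time penalty: 20 × £990 = £19,800
Total award: £980 + £980 + £19,800 = £21,760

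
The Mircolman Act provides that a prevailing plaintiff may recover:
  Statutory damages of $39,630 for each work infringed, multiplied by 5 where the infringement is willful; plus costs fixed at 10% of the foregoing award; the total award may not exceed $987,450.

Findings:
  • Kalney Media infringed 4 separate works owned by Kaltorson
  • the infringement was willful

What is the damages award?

Statutory damages: 4 × $39,630 = $158,520
Multiplied by 5: 5 × $158,520 = $792,600
Costs: 10% of $792,600 = $79,260
Award plus costs: $792,600 + $79,260 = $871,860
Cap at $987,450: $871,860 is within the cap, no reduction.

$871,860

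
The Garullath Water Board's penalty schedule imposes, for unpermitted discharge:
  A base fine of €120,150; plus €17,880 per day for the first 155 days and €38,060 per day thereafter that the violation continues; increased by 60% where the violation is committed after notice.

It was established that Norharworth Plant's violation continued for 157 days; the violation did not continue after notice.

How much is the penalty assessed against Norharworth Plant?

First 155 days: 155 × €17,880 = €2,771,400
Remaining days: (157 − 155) × €38,060 = €76,120
Per-day component: €2,771,400 + €76,120 = €2,847,520
Base plus per-day: €120,150 + €2,847,520 = €2,967,670
The violation did not continue after notice: no 60% increase.

Civil penalty: €2,967,670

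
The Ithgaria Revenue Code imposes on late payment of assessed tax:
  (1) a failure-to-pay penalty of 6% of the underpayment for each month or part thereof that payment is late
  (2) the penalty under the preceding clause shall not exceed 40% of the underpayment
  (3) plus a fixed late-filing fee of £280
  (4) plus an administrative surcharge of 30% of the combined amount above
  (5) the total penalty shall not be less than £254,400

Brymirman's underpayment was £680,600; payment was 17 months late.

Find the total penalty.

£354,276

Accrued rate: 6% × 17 = 102%, capped at 40% → 40%
Failure-to-pay penalty: 40% of £680,600 = £272,240
Penalty before surcharge: £272,240 + £280 = £272,520
Administrative surcharge: 30% of £272,520 = £81,756
Total penalty: £272,520 + £81,756 = £354,276
Minimum £254,400: £354,276 meets the minimum, no increase.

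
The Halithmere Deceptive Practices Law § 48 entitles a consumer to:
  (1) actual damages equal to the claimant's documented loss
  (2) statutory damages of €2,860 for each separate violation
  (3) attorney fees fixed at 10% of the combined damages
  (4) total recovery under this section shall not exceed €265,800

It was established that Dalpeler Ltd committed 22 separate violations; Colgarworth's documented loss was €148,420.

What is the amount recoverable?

Statutory damages: 22 × €2,860 = €62,920
Combined damages: €148,420 + €62,920 = €211,340
Attorney fees: 10% of €211,340 = €21,134
Total before cap: €211,340 + €21,134 = €232,474
Cap at €265,800: €232,474 is within the cap, no reduction.

Total recovery: €232,474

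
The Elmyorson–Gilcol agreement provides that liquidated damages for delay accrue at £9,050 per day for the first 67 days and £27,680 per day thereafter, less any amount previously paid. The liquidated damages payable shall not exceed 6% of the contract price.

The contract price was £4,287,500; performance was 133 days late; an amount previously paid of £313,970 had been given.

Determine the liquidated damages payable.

First 67 days: 67 × £9,050 = £606,350
Remaining days: (133 − 67) × £27,680 = £1,826,880
Accrued per-day damages: £606,350 + £1,826,880 = £2,433,230
Less amount previously paid: £2,433,230 − £313,970 = £2,119,260
Cap: 6% of £4,287,500 = £257,250
Cap at £257,250: £2,119,260 exceeds the cap → £257,250

£257,250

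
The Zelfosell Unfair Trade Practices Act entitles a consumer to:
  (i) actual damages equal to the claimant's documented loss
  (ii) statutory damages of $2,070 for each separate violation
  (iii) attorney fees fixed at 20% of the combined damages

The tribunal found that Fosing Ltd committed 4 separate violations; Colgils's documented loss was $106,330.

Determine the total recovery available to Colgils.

$137,532

Statutory damages: 4 × $2,070 = $8,280
Combined damages: $106,330 + $8,280 = $114,610
Attorney fees: 20% of $114,610 = $22,922
Total recovery: $114,610 + $22,922 = $137,532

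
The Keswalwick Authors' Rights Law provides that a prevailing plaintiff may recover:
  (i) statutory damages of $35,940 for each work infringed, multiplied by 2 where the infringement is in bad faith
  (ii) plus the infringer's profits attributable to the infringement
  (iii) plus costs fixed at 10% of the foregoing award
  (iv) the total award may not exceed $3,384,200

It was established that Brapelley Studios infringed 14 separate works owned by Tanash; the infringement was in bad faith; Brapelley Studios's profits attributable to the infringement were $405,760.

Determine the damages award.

$1,553,288

Statutory damages: 14 × $35,940 = $503,160
Doubled: 2 × $503,160 = $1,006,320
Combined award: $1,006,320 + $405,760 = $1,412,080
Costs: 10% of $1,412,080 = $141,208
Award plus costs: $1,412,080 + $141,208 = $1,553,288
Cap at $3,384,200: $1,553,288 is within the cap, no reduction.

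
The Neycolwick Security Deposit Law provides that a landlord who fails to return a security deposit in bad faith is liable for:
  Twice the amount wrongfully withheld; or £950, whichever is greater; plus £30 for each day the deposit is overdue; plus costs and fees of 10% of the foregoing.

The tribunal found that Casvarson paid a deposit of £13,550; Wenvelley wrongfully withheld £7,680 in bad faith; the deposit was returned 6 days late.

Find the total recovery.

Doubled: 2 × £7,680 = £15,360
Minimum £950: £15,360 meets the minimum, no increase.
Late-return penalty: 6 × £30 = £180
Damages plus late penalty: £15,360 + £180 = £15,540
Costs and fees: 10% of £15,540 = £1,554
Total recovery: £15,540 + £1,554 = £17,094

£17,094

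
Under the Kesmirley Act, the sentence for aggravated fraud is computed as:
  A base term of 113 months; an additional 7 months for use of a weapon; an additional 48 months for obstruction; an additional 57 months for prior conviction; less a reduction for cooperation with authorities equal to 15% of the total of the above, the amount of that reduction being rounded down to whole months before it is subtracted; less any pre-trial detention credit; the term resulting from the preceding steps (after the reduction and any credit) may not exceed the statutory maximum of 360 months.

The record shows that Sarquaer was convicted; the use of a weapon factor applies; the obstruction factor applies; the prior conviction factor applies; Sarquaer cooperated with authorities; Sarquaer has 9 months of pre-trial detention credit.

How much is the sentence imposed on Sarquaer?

Use of a weapon enhancement: +7 months
Obstruction enhancement: +48 months
Prior conviction enhancement: +57 months
Adjusted term: 113 months + 7 months + 48 months + 57 months = 225 months
Cooperation with authorities reduction: 15% of 225 months = 33 months (rounded down)
After reduction: 225 − 33 = 192 months
Less pre-trial detention credit: 192 months − 9 months = 183 months
Cap at 360 months: 183 months is within the cap, no reduction.

183 months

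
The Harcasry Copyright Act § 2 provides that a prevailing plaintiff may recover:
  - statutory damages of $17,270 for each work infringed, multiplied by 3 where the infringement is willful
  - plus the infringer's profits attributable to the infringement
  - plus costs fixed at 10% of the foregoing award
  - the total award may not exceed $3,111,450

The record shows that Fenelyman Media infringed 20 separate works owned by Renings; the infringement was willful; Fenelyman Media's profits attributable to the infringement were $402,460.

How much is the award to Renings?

Statutory damages: 20 × $17,270 = $345,400
Trebled: 3 × $345,400 = $1,036,200
Combined award: $1,036,200 + $402,460 = $1,438,660
Costs: 10% of $1,438,660 = $143,866
Award plus costs: $1,438,660 + $143,866 = $1,582,526
Cap at $3,111,450: $1,582,526 is within the cap, no reduction.

$1,582,526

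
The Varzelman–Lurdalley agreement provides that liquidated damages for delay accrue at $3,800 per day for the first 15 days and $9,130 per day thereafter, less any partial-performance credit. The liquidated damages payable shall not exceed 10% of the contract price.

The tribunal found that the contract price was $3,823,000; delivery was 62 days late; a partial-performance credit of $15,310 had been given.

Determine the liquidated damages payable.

$382,300

First 15 days: 15 × $3,800 = $57,000
Remaining days: (62 − 15) × $9,130 = $429,110
Accrued per-day damages: $57,000 + $429,110 = $486,110
Less partial-performance credit: $486,110 − $15,310 = $470,800
Cap: 10% of $3,823,000 = $382,300
Cap at $382,300: $470,800 exceeds the cap → $382,300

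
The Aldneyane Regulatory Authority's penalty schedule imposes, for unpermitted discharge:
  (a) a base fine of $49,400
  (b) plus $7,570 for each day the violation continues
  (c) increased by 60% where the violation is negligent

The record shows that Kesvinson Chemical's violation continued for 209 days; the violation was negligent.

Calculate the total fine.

Per-day component: 209 × $7,570 = $1,582,130
Base plus per-day: $49,400 + $1,582,130 = $1,631,530
Enhancement: 60% of $1,631,530 = $978,918
Enhanced fine: $1,631,530 + $978,918 = $2,610,448

$2,610,448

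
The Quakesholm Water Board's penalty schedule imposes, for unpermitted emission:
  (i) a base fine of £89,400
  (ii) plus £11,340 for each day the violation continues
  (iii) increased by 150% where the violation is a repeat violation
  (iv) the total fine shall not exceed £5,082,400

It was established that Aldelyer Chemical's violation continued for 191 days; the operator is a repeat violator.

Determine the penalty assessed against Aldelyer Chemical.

£5,082,400

Per-day component: 191 × £11,340 = £2,165,940
Base plus per-day: £89,400 + £2,165,940 = £2,255,340
Enhancement: 150% of £2,255,340 = £3,383,010
Enhanced fine: £2,255,340 + £3,383,010 = £5,638,350
Cap at £5,082,400: £5,638,350 exceeds the cap → £5,082,400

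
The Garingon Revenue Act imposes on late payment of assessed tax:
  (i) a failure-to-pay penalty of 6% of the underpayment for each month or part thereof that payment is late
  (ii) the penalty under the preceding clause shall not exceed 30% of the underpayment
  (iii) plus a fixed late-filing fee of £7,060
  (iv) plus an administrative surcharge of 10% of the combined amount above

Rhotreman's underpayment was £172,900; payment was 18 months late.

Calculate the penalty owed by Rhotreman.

Accrued rate: 6% × 18 = 108%, capped at 30% → 30%
Failure-to-pay penalty: 30% of £172,900 = £51,870
Penalty before surcharge: £51,870 + £7,060 = £58,930
Administrative surcharge: 10% of £58,930 = £5,893
Total penalty: £58,930 + £5,893 = £64,823

£64,823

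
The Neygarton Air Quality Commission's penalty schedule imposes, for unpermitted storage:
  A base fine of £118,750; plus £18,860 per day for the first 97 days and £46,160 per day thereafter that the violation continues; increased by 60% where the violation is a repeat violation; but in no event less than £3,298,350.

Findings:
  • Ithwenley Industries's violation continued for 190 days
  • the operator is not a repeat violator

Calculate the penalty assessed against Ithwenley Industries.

First 97 days: 97 × £18,860 = £1,829,420
Remaining days: (190 − 97) × £46,160 = £4,292,880
Per-day component: £1,829,420 + £4,292,880 = £6,122,300
Base plus per-day: £118,750 + £6,122,300 = £6,241,050
The operator is not a repeat violator: no 60% increase.
Minimum £3,298,350: £6,241,050 meets the minimum, no increase.

£6,241,050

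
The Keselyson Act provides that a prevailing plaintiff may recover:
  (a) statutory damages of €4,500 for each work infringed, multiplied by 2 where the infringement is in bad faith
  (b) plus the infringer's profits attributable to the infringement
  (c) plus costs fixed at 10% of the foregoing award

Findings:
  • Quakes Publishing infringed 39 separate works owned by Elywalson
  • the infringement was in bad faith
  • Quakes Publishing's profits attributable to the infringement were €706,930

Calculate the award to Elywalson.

Award: €1,163,723

Statutory damages: 39 × €4,500 = €175,500
Doubled: 2 × €175,500 = €351,000
Combined award: €351,000 + €706,930 = €1,057,930
Costs: 10% of €1,057,930 = €105,793
Award plus costs: €1,057,930 + €105,793 = €1,163,723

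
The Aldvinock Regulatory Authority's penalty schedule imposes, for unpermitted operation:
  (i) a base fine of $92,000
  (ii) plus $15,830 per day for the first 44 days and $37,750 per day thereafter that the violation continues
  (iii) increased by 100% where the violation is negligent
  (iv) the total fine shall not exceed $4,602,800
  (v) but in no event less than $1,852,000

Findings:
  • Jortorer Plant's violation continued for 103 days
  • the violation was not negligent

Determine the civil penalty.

First 44 days: 44 × $15,830 = $696,520
Remaining days: (103 − 44) × $37,750 = $2,227,250
Per-day component: $696,520 + $2,227,250 = $2,923,770
Base plus per-day: $92,000 + $2,923,770 = $3,015,770
The violation was not negligent: no 100% increase.
Cap at $4,602,800: $3,015,770 is within the cap, no reduction.
Minimum $1,852,000: $3,015,770 meets the minimum, no increase.

$3,015,770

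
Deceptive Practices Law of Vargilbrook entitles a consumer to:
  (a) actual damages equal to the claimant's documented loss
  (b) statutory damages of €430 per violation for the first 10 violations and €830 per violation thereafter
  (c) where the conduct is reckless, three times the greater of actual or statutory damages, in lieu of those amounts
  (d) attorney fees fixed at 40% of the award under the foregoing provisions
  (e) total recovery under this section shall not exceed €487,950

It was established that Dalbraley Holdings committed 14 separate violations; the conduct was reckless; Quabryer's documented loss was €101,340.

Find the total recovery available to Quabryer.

€425,628

First 10 violations: 10 × €430 = €4,300
Remaining violations: (14 − 10) × €830 = €3,320
Statutory damages: €4,300 + €3,320 = €7,620
Greater of actual damages (€101,340) or statutory damages (€7,620): €101,340
Trebled: 3 × €101,340 = €304,020
Attorney fees: 40% of €304,020 = €121,608
Total before cap: €304,020 + €121,608 = €425,628
Cap at €487,950: €425,628 is within the cap, no reduction.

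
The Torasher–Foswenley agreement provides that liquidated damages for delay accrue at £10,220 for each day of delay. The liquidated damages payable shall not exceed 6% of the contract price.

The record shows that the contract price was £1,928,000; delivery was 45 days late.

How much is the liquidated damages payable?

Per-day damages: 45 × £10,220 = £459,900
Cap: 6% of £1,928,000 = £115,680
Cap at £115,680: £459,900 exceeds the cap → £115,680

£115,680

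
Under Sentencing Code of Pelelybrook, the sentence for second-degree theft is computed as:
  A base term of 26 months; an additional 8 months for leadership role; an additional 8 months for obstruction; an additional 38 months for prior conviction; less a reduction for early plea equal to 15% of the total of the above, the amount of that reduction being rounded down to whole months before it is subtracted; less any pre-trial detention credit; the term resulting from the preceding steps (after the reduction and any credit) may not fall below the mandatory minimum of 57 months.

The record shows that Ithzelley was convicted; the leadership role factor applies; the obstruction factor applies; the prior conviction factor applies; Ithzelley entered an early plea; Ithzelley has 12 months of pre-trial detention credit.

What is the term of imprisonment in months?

Leadership role enhancement: +8 months
Obstruction enhancement: +8 months
Prior conviction enhancement: +38 months
Adjusted term: 26 months + 8 months + 8 months + 38 months = 80 months
Early plea reduction: 15% of 80 months = 12 months (rounded down)
After reduction: 80 − 12 = 68 months
Less pre-trial detention credit: 68 months − 12 months = 56 months
Minimum 57 months: 56 months is below the minimum → 57 months

57 months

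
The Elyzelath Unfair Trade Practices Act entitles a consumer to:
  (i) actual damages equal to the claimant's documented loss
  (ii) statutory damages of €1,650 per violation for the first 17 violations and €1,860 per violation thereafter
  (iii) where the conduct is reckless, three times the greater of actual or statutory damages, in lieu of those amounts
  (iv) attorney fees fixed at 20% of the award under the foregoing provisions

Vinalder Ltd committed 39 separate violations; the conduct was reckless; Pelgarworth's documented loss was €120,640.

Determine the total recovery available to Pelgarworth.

First 17 violations: 17 × €1,650 = €28,050
Remaining violations: (39 − 17) × €1,860 = €40,920
Statutory damages: €28,050 + €40,920 = €68,970
Greater of actual damages (€120,640) or statutory damages (€68,970): €120,640
Trebled: 3 × €120,640 = €361,920
Attorney fees: 20% of €361,920 = €72,384
Total recovery: €361,920 + €72,384 = €434,304

€434,304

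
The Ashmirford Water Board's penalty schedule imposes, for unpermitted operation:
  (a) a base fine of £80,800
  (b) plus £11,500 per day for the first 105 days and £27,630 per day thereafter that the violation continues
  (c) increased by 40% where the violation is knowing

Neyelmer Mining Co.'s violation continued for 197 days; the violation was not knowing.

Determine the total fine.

£3,830,260

First 105 days: 105 × £11,500 = £1,207,500
Remaining days: (197 − 105) × £27,630 = £2,541,960
Per-day component: £1,207,500 + £2,541,960 = £3,749,460
Base plus per-day: £80,800 + £3,749,460 = £3,830,260
The violation was not knowing: no 40% increase.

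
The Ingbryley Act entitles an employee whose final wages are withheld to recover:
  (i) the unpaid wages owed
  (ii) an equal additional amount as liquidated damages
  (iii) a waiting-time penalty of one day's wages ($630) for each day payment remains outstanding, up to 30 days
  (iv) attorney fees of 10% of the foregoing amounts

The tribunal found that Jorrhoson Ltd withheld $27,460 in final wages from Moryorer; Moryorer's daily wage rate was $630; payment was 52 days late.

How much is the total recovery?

Liquidated damages (equal amount): $27,460
Penalty days: min(52, 30) = 30
Waiting-time penalty: 30 × $630 = $18,900
Subtotal: $27,460 + $27,460 + $18,900 = $73,820
Attorney fees: 10% of $73,820 = $7,382
Total award: $73,820 + $7,382 = $81,202

$81,202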